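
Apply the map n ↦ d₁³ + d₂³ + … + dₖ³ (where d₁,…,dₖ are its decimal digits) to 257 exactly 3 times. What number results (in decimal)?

257 → 476
476 → 623
623 → 251

251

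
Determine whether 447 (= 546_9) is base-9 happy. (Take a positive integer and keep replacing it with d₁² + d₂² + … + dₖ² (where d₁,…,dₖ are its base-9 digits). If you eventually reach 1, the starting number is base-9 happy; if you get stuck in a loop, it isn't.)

not base-9 happy

447 = (5,4,6)_9 → 5² + 4² + 6² = 25 + 16 + 36 = 77
77 = (8,5)_9 → 8² + 5² = 64 + 25 = 89
89 = (1,0,8)_9 → 1² + 0² + 8² = 1 + 0 + 64 = 65
65 = (7,2)_9 → 7² + 2² = 49 + 4 = 53
53 = (5,8)_9 → 5² + 8² = 25 + 64 = 89  — 89 already seen; the sequence cycles without reaching 1.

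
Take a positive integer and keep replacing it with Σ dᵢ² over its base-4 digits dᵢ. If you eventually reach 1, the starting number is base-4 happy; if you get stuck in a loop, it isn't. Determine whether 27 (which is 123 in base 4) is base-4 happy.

27 = (1,2,3)_4 → 1² + 2² + 3² = 14
14 = (3,2)_4 → 3² + 2² = 13
13 = (3,1)_4 → 3² + 1² = 10
10 = (2,2)_4 → 2² + 2² = 8
8 = (2,0)_4 → 2² + 0² = 4
4 = (1,0)_4 → 1² + 0² = 1  — reached 1.

base-4 happy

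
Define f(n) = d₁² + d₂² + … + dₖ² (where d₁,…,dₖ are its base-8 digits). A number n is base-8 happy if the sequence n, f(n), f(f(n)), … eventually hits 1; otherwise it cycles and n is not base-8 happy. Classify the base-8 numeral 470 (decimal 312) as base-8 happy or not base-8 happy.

not base-8 happy

312 = (4,7,0)_8 → 4² + 7² + 0² = 65
65 = (1,0,1)_8 → 1² + 0² + 1² = 2
2 = (2)_8 → 2² = 4
4 = (4)_8 → 4² = 16
16 = (2,0)_8 → 2² + 0² = 4  — 4 already seen; the sequence cycles without reaching 1.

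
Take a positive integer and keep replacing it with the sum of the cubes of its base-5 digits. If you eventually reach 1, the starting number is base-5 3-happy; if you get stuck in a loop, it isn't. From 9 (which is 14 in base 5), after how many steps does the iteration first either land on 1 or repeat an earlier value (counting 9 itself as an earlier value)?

3

9 = (1,4)_5 → 65
65 = (2,3,0)_5 → 35
35 = (1,2,0)_5 → 9  — 9 repeats.
That took 3 steps.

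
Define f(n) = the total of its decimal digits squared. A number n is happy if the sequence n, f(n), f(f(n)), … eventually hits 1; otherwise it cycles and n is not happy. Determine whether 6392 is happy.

happy

6392 → 130
130 → 10
10 → 1  — reached 1.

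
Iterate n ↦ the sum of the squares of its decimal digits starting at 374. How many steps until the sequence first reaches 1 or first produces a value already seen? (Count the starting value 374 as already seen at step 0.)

12

374 → 3² + 7² + 4² = 9 + 49 + 16 = 74
74 → 7² + 4² = 49 + 16 = 65
65 → 6² + 5² = 36 + 25 = 61
61 → 6² + 1² = 36 + 1 = 37
37 → 3² + 7² = 9 + 49 = 58
58 → 5² + 8² = 25 + 64 = 89
89 → 8² + 9² = 64 + 81 = 145
145 → 1² + 4² + 5² = 1 + 16 + 25 = 42
42 → 4² + 2² = 16 + 4 = 20
20 → 2² + 0² = 4 + 0 = 4
4 → 4² = 16
16 → 1² + 6² = 1 + 36 = 37  — 37 repeats.
That took 12 steps.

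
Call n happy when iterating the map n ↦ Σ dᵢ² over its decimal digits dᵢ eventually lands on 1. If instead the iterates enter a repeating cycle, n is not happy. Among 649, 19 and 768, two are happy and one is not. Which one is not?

768

649: 649 → 133 → 19 → 82 → 68 → 100 → 1  — reaches 1 (happy)
19: 19 → 82 → 68 → 100 → 1  — reaches 1 (happy)
768: 768 → 149 → 98 → 145 → 42 → 20 → 4 → 16 → 37 → 58 → 89 → 145  — repeats 145 (not happy)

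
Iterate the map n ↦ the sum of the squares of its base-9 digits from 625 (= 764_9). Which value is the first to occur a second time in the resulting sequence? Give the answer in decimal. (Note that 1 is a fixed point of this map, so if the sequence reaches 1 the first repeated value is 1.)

625 = (7,6,4)_9 → 7² + 6² + 4² = 101
101 = (1,2,2)_9 → 1² + 2² + 2² = 9
9 = (1,0)_9 → 1² + 0² = 1  — reached the fixed point 1.
1 → 1, so 1 is the first repeated value.

1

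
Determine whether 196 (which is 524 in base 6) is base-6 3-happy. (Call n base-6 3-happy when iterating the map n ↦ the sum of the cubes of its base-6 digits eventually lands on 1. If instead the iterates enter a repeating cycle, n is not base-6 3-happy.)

base-6 3-happy

196 = (5,2,4)_6 → 5³ + 2³ + 4³ = 197
197 = (5,2,5)_6 → 5³ + 2³ + 5³ = 258
258 = (1,1,1,0)_6 → 1³ + 1³ + 1³ + 0³ = 3
3 = (3)_6 → 3³ = 27
27 = (4,3)_6 → 4³ + 3³ = 91
91 = (2,3,1)_6 → 2³ + 3³ + 1³ = 36
36 = (1,0,0)_6 → 1³ + 0³ + 0³ = 1  — reached 1.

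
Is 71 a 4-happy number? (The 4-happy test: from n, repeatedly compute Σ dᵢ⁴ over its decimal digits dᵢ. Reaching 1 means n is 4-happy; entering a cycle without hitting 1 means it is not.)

71 → 7⁴ + 1⁴ = 2402
2402 → 2⁴ + 4⁴ + 0⁴ + 2⁴ = 288
288 → 2⁴ + 8⁴ + 8⁴ = 8208
8208 → 8⁴ + 2⁴ + 0⁴ + 8⁴ = 8208  — 8208 already seen; the sequence cycles without reaching 1.

not 4-happy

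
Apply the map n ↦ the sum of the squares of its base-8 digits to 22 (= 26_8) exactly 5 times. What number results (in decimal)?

25

22 = (2,6)_8 → 2² + 6² = 4 + 36 = 40
40 = (5,0)_8 → 5² + 0² = 25 + 0 = 25
25 = (3,1)_8 → 3² + 1² = 9 + 1 = 10
10 = (1,2)_8 → 1² + 2² = 1 + 4 = 5
5 = (5)_8 → 5² = 25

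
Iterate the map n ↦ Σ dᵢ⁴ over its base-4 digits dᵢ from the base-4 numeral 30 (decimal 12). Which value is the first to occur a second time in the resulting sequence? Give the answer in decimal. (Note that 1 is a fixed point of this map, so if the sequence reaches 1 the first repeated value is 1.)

81

12 = (3,0)_4 → 3⁴ + 0⁴ = 81 + 0 = 81
81 = (1,1,0,1)_4 → 1⁴ + 1⁴ + 0⁴ + 1⁴ = 1 + 1 + 0 + 1 = 3
3 = (3)_4 → 3⁴ = 81  — 81 already appeared earlier.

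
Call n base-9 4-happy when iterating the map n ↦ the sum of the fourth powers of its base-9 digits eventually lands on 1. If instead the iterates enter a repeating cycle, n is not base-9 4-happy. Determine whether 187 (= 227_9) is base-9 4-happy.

base-9 4-happy

187 = (2,2,7)_9 → 2⁴ + 2⁴ + 7⁴ = 2433
2433 = (3,3,0,3)_9 → 3⁴ + 3⁴ + 0⁴ + 3⁴ = 243
243 = (3,0,0)_9 → 3⁴ + 0⁴ + 0⁴ = 81
81 = (1,0,0)_9 → 1⁴ + 0⁴ + 0⁴ = 1  — reached 1.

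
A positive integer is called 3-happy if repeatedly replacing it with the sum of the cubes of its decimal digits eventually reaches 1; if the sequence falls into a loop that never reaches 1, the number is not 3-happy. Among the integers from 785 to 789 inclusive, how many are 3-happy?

1

785: 785 → 980 → 1241 → 74 → 407 → 407  — not 3-happy
786: 786 → 1071 → 345 → 216 → 225 → 141 → 66 → 432 → 99 → 1458 → 702 → 351 → 153 → 153  — not 3-happy
787: 787 → 1198 → 1243 → 100 → 1  — 3-happy
788: 788 → 1367 → 587 → 980 → 1241 → 74 → 407 → 407  — not 3-happy
789: 789 → 1584 → 702 → 351 → 153 → 153  — not 3-happy
3-happy: 787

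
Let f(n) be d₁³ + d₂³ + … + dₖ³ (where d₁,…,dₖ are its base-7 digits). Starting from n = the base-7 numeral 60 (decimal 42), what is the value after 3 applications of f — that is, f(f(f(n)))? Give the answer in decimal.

42 = (6,0)_7 → 6³ + 0³ = 216
216 = (4,2,6)_7 → 4³ + 2³ + 6³ = 288
288 = (5,6,1)_7 → 5³ + 6³ + 1³ = 342

342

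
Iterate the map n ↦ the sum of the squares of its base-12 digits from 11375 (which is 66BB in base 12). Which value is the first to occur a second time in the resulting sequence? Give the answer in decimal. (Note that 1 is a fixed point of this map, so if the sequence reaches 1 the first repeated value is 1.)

11375 = (6,6,11,11)_12 → 314
314 = (2,2,2)_12 → 12
12 = (1,0)_12 → 1  — reached the fixed point 1.
1 → 1, so 1 is the first repeated value.

1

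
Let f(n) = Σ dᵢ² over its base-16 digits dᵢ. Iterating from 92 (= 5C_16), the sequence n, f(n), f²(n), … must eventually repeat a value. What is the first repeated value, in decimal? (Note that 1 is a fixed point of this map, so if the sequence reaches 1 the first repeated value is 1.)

92 = (5,12)_16 → 5² + 12² = 25 + 144 = 169
169 = (10,9)_16 → 10² + 9² = 100 + 81 = 181
181 = (11,5)_16 → 11² + 5² = 121 + 25 = 146
146 = (9,2)_16 → 9² + 2² = 81 + 4 = 85
85 = (5,5)_16 → 5² + 5² = 25 + 25 = 50
50 = (3,2)_16 → 3² + 2² = 9 + 4 = 13
13 = (13)_16 → 13² = 169  — 169 already appeared earlier.

169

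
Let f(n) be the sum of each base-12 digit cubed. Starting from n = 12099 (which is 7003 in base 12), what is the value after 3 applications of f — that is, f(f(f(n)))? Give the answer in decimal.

728

12099 = (7,0,0,3)_12 → 7³ + 0³ + 0³ + 3³ = 343 + 0 + 0 + 27 = 370
370 = (2,6,10)_12 → 2³ + 6³ + 10³ = 8 + 216 + 1000 = 1224
1224 = (8,6,0)_12 → 8³ + 6³ + 0³ = 512 + 216 + 0 = 728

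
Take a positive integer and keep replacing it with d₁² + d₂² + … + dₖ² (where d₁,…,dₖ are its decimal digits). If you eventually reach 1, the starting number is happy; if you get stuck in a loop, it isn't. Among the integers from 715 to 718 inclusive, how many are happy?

1

715: 715 → 75 → 74 → 65 → 61 → 37 → 58 → 89 → 145 → 42 → 20 → 4 → 16 → 37  — not happy
716: 716 → 86 → 100 → 1  — happy
717: 717 → 99 → 162 → 41 → 17 → 50 → 25 → 29 → 85 → 89 → 145 → 42 → 20 → 4 → 16 → 37 → 58 → 89  — not happy
718: 718 → 114 → 18 → 65 → 61 → 37 → 58 → 89 → 145 → 42 → 20 → 4 → 16 → 37  — not happy
happy: 716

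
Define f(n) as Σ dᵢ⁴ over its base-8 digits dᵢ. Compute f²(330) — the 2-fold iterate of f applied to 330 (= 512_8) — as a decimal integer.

33

330 = (5,1,2)_8 → 5⁴ + 1⁴ + 2⁴ = 642
642 = (1,2,0,2)_8 → 1⁴ + 2⁴ + 0⁴ + 2⁴ = 33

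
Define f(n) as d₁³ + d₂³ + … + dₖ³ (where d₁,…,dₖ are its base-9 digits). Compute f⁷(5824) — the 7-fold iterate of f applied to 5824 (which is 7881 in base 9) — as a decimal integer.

5824 = (7,8,8,1)_9 → 7³ + 8³ + 8³ + 1³ = 1368
1368 = (1,7,8,0)_9 → 1³ + 7³ + 8³ + 0³ = 856
856 = (1,1,5,1)_9 → 1³ + 1³ + 5³ + 1³ = 128
128 = (1,5,2)_9 → 1³ + 5³ + 2³ = 134
134 = (1,5,8)_9 → 1³ + 5³ + 8³ = 638
638 = (7,7,8)_9 → 7³ + 7³ + 8³ = 1198
1198 = (1,5,7,1)_9 → 1³ + 5³ + 7³ + 1³ = 470

470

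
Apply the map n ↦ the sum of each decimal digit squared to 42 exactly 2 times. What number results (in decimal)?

42 → 4² + 2² = 20
20 → 2² + 0² = 4

4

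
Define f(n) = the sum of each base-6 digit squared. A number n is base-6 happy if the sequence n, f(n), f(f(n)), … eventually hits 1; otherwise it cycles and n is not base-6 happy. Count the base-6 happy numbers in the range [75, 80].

75: 75 → 13 → 5 → 25 → 17 → 29 → 41 → 26 → 20 → 13  (repeats 13)
76: 76 → 20 → 13 → 5 → 25 → 17 → 29 → 41 → 26 → 20  (repeats 20)
77: 77 → 29 → 41 → 26 → 20 → 13 → 5 → 25 → 17 → 29  (repeats 29)
78: 78 → 5 → 25 → 17 → 29 → 41 → 26 → 20 → 13 → 5  (repeats 5)
79: 79 → 6 → 1  (reaches 1)
80: 80 → 9 → 10 → 17 → 29 → 41 → 26 → 20 → 13 → 5 → 25 → 17  (repeats 17)
base-6 happy: 79

1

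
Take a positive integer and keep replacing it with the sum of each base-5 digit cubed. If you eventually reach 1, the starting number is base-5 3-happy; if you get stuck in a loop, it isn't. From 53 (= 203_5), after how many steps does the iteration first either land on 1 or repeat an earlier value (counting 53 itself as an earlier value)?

53 = (2,0,3)_5 → 2³ + 0³ + 3³ = 8 + 0 + 27 = 35
35 = (1,2,0)_5 → 1³ + 2³ + 0³ = 1 + 8 + 0 = 9
9 = (1,4)_5 → 1³ + 4³ = 1 + 64 = 65
65 = (2,3,0)_5 → 2³ + 3³ + 0³ = 8 + 27 + 0 = 35  — 35 repeats.
That took 4 steps.

4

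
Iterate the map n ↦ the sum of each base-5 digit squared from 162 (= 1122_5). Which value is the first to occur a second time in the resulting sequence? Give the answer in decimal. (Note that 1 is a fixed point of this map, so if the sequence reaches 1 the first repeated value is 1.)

162 = (1,1,2,2)_5 → 1² + 1² + 2² + 2² = 1 + 1 + 4 + 4 = 10
10 = (2,0)_5 → 2² + 0² = 4 + 0 = 4
4 = (4)_5 → 4² = 16
16 = (3,1)_5 → 3² + 1² = 9 + 1 = 10  — 10 already appeared earlier.

10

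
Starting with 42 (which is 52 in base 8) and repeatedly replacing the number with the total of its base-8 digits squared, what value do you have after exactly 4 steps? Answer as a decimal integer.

20

42 = (5,2)_8 → 5² + 2² = 29
29 = (3,5)_8 → 3² + 5² = 34
34 = (4,2)_8 → 4² + 2² = 20
20 = (2,4)_8 → 2² + 4² = 20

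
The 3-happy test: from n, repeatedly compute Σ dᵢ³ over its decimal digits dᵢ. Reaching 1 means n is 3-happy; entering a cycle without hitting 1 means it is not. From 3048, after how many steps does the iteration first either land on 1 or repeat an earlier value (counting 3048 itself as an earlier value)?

3048 → 603
603 → 243
243 → 99
99 → 1458
1458 → 702
702 → 351
351 → 153
153 → 153  — 153 repeats.
That took 8 steps.

8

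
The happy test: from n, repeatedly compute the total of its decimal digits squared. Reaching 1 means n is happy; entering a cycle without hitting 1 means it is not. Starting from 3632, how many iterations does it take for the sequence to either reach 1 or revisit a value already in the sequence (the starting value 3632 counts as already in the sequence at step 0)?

3632 → 3² + 6² + 3² + 2² = 58
58 → 5² + 8² = 89
89 → 8² + 9² = 145
145 → 1² + 4² + 5² = 42
42 → 4² + 2² = 20
20 → 2² + 0² = 4
4 → 4² = 16
16 → 1² + 6² = 37
37 → 3² + 7² = 58  — 58 repeats.
That took 9 steps.

9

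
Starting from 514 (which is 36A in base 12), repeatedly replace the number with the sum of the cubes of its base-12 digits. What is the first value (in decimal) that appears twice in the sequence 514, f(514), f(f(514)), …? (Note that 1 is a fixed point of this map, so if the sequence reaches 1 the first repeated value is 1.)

514 = (3,6,10)_12 → 3³ + 6³ + 10³ = 27 + 216 + 1000 = 1243
1243 = (8,7,7)_12 → 8³ + 7³ + 7³ = 512 + 343 + 343 = 1198
1198 = (8,3,10)_12 → 8³ + 3³ + 10³ = 512 + 27 + 1000 = 1539
1539 = (10,8,3)_12 → 10³ + 8³ + 3³ = 1000 + 512 + 27 = 1539  — 1539 already appeared earlier.

1539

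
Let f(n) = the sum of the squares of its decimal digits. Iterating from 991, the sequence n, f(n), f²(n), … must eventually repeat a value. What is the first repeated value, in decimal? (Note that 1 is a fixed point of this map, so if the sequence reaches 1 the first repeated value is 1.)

991 → 9² + 9² + 1² = 81 + 81 + 1 = 163
163 → 1² + 6² + 3² = 1 + 36 + 9 = 46
46 → 4² + 6² = 16 + 36 = 52
52 → 5² + 2² = 25 + 4 = 29
29 → 2² + 9² = 4 + 81 = 85
85 → 8² + 5² = 64 + 25 = 89
89 → 8² + 9² = 64 + 81 = 145
145 → 1² + 4² + 5² = 1 + 16 + 25 = 42
42 → 4² + 2² = 16 + 4 = 20
20 → 2² + 0² = 4 + 0 = 4
4 → 4² = 16
16 → 1² + 6² = 1 + 36 = 37
37 → 3² + 7² = 9 + 49 = 58
58 → 5² + 8² = 25 + 64 = 89  — 89 already appeared earlier.

89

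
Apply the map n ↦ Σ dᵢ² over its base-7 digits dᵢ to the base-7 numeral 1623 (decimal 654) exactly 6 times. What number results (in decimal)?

2

654 = (1,6,2,3)_7 → 50
50 = (1,0,1)_7 → 2
2 = (2)_7 → 4
4 = (4)_7 → 16
16 = (2,2)_7 → 8
8 = (1,1)_7 → 2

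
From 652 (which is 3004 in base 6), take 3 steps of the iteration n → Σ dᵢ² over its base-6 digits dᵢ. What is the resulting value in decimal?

652 = (3,0,0,4)_6 → 3² + 0² + 0² + 4² = 25
25 = (4,1)_6 → 4² + 1² = 17
17 = (2,5)_6 → 2² + 5² = 29

29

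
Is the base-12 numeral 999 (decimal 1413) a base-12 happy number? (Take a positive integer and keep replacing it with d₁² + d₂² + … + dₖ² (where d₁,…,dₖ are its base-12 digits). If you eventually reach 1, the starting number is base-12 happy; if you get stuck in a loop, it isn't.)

not base-12 happy

1413 = (9,9,9)_12 → 9² + 9² + 9² = 243
243 = (1,8,3)_12 → 1² + 8² + 3² = 74
74 = (6,2)_12 → 6² + 2² = 40
40 = (3,4)_12 → 3² + 4² = 25
25 = (2,1)_12 → 2² + 1² = 5
5 = (5)_12 → 5² = 25  — 25 already seen; the sequence cycles without reaching 1.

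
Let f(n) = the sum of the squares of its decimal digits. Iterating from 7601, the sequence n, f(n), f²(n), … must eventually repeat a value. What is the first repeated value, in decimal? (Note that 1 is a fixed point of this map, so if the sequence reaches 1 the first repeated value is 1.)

1

7601 → 7² + 6² + 0² + 1² = 49 + 36 + 0 + 1 = 86
86 → 8² + 6² = 64 + 36 = 100
100 → 1² + 0² + 0² = 1 + 0 + 0 = 1  — reached the fixed point 1.
1 → 1, so 1 is the first repeated value.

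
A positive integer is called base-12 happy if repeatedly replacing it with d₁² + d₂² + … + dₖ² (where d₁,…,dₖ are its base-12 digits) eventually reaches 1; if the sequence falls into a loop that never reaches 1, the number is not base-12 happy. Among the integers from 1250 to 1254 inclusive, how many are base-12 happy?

1250: 1250 → 132 → 121 → 101 → 89 → 74 → 40 → 25 → 5 → 25  — not base-12 happy
1251: 1251 → 137 → 146 → 5 → 25 → 5  — not base-12 happy
1252: 1252 → 144 → 1  — base-12 happy
1253: 1253 → 153 → 82 → 136 → 137 → 146 → 5 → 25 → 5  — not base-12 happy
1254: 1254 → 164 → 66 → 61 → 26 → 8 → 64 → 41 → 34 → 104 → 128 → 164  — not base-12 happy
base-12 happy: 1252

1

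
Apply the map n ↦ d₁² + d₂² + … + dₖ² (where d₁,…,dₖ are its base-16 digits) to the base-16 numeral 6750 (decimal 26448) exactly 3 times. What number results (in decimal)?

26448 = (6,7,5,0)_16 → 6² + 7² + 5² + 0² = 110
110 = (6,14)_16 → 6² + 14² = 232
232 = (14,8)_16 → 14² + 8² = 260

260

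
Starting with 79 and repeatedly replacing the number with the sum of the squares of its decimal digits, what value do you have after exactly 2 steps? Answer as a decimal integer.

10

79 → 130
130 → 10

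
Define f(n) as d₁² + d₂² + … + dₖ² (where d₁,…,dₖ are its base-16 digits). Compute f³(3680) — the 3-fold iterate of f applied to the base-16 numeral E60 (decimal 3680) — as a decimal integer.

17

3680 = (14,6,0)_16 → 14² + 6² + 0² = 232
232 = (14,8)_16 → 14² + 8² = 260
260 = (1,0,4)_16 → 1² + 0² + 4² = 17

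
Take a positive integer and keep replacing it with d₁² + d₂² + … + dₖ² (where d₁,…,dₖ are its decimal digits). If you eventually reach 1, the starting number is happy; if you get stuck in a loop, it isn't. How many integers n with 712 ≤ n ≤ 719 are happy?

1

712: 712 → 54 → 41 → 17 → 50 → 25 → 29 → 85 → 89 → 145 → 42 → 20 → 4 → 16 → 37 → 58 → 89  (repeats 89)
713: 713 → 59 → 106 → 37 → 58 → 89 → 145 → 42 → 20 → 4 → 16 → 37  (repeats 37)
714: 714 → 66 → 72 → 53 → 34 → 25 → 29 → 85 → 89 → 145 → 42 → 20 → 4 → 16 → 37 → 58 → 89  (repeats 89)
715: 715 → 75 → 74 → 65 → 61 → 37 → 58 → 89 → 145 → 42 → 20 → 4 → 16 → 37  (repeats 37)
716: 716 → 86 → 100 → 1  (reaches 1)
717: 717 → 99 → 162 → 41 → 17 → 50 → 25 → 29 → 85 → 89 → 145 → 42 → 20 → 4 → 16 → 37 → 58 → 89  (repeats 89)
718: 718 → 114 → 18 → 65 → 61 → 37 → 58 → 89 → 145 → 42 → 20 → 4 → 16 → 37  (repeats 37)
719: 719 → 131 → 11 → 2 → 4 → 16 → 37 → 58 → 89 → 145 → 42 → 20 → 4  (repeats 4)
happy: 716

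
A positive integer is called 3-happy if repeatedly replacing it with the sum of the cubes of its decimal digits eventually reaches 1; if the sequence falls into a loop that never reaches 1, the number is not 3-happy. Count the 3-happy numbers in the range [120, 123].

1

120: 120 → 9 → 729 → 1080 → 513 → 153 → 153  (repeats 153)
121: 121 → 10 → 1  (reaches 1)
122: 122 → 17 → 344 → 155 → 251 → 134 → 92 → 737 → 713 → 371 → 371  (repeats 371)
123: 123 → 36 → 243 → 99 → 1458 → 702 → 351 → 153 → 153  (repeats 153)
3-happy: 121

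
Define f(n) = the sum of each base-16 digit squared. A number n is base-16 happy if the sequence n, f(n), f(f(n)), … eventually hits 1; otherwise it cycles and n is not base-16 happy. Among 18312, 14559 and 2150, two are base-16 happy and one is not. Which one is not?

18312

18312: 18312 → 193 → 145 → 82 → 29 → 170 → 200 → 208 → 169 → 181 → 146 → 85 → 50 → 13 → 169  — repeats 169 (not base-16 happy)
14559: 14559 → 467 → 179 → 130 → 68 → 32 → 4 → 16 → 1  — reaches 1 (base-16 happy)
2150: 2150 → 136 → 128 → 64 → 16 → 1  — reaches 1 (base-16 happy)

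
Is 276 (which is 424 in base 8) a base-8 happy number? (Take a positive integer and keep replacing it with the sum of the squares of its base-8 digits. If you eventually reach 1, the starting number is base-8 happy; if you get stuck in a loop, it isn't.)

276 = (4,2,4)_8 → 4² + 2² + 4² = 16 + 4 + 16 = 36
36 = (4,4)_8 → 4² + 4² = 16 + 16 = 32
32 = (4,0)_8 → 4² + 0² = 16 + 0 = 16
16 = (2,0)_8 → 2² + 0² = 4 + 0 = 4
4 = (4)_8 → 4² = 16  — 16 already seen; the sequence cycles without reaching 1.

not base-8 happy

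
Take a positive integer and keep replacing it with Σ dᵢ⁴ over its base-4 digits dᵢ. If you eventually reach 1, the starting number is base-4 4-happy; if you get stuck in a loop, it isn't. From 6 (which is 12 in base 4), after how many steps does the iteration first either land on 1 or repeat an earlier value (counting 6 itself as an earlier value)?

6 = (1,2)_4 → 1⁴ + 2⁴ = 17
17 = (1,0,1)_4 → 1⁴ + 0⁴ + 1⁴ = 2
2 = (2)_4 → 2⁴ = 16
16 = (1,0,0)_4 → 1⁴ + 0⁴ + 0⁴ = 1  — reached 1.
That took 4 steps.

4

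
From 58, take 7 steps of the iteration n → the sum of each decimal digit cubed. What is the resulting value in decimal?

58 → 5³ + 8³ = 125 + 512 = 637
637 → 6³ + 3³ + 7³ = 216 + 27 + 343 = 586
586 → 5³ + 8³ + 6³ = 125 + 512 + 216 = 853
853 → 8³ + 5³ + 3³ = 512 + 125 + 27 = 664
664 → 6³ + 6³ + 4³ = 216 + 216 + 64 = 496
496 → 4³ + 9³ + 6³ = 64 + 729 + 216 = 1009
1009 → 1³ + 0³ + 0³ + 9³ = 1 + 0 + 0 + 729 = 730

730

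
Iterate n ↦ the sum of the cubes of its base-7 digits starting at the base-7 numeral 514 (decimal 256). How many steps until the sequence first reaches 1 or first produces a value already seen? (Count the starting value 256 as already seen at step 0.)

4

256 = (5,1,4)_7 → 5³ + 1³ + 4³ = 125 + 1 + 64 = 190
190 = (3,6,1)_7 → 3³ + 6³ + 1³ = 27 + 216 + 1 = 244
244 = (4,6,6)_7 → 4³ + 6³ + 6³ = 64 + 216 + 216 = 496
496 = (1,3,0,6)_7 → 1³ + 3³ + 0³ + 6³ = 1 + 27 + 0 + 216 = 244  — 244 repeats.
That took 4 steps.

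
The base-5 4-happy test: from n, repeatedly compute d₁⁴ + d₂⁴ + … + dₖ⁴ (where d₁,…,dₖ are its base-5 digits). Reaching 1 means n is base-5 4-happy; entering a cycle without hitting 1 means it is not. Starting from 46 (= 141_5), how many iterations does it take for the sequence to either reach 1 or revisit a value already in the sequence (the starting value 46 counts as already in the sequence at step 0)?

12

46 = (1,4,1)_5 → 1⁴ + 4⁴ + 1⁴ = 1 + 256 + 1 = 258
258 = (2,0,1,3)_5 → 2⁴ + 0⁴ + 1⁴ + 3⁴ = 16 + 0 + 1 + 81 = 98
98 = (3,4,3)_5 → 3⁴ + 4⁴ + 3⁴ = 81 + 256 + 81 = 418
418 = (3,1,3,3)_5 → 3⁴ + 1⁴ + 3⁴ + 3⁴ = 81 + 1 + 81 + 81 = 244
244 = (1,4,3,4)_5 → 1⁴ + 4⁴ + 3⁴ + 4⁴ = 1 + 256 + 81 + 256 = 594
594 = (4,3,3,4)_5 → 4⁴ + 3⁴ + 3⁴ + 4⁴ = 256 + 81 + 81 + 256 = 674
674 = (1,0,1,4,4)_5 → 1⁴ + 0⁴ + 1⁴ + 4⁴ + 4⁴ = 1 + 0 + 1 + 256 + 256 = 514
514 = (4,0,2,4)_5 → 4⁴ + 0⁴ + 2⁴ + 4⁴ = 256 + 0 + 16 + 256 = 528
528 = (4,1,0,3)_5 → 4⁴ + 1⁴ + 0⁴ + 3⁴ = 256 + 1 + 0 + 81 = 338
338 = (2,3,2,3)_5 → 2⁴ + 3⁴ + 2⁴ + 3⁴ = 16 + 81 + 16 + 81 = 194
194 = (1,2,3,4)_5 → 1⁴ + 2⁴ + 3⁴ + 4⁴ = 1 + 16 + 81 + 256 = 354
354 = (2,4,0,4)_5 → 2⁴ + 4⁴ + 0⁴ + 4⁴ = 16 + 256 + 0 + 256 = 528  — 528 repeats.
That took 12 steps.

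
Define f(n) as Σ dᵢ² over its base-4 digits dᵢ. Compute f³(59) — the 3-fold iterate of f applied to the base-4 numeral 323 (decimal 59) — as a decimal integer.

59 = (3,2,3)_4 → 22
22 = (1,1,2)_4 → 6
6 = (1,2)_4 → 5

5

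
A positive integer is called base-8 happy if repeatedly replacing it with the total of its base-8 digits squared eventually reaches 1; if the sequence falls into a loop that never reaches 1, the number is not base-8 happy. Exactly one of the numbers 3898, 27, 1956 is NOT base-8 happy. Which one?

3898

3898: 3898 → 118 → 73 → 3 → 9 → 2 → 4 → 16 → 4  — repeats 4 (not base-8 happy)
27: 27 → 18 → 8 → 1  — reaches 1 (base-8 happy)
1956: 1956 → 77 → 27 → 18 → 8 → 1  — reaches 1 (base-8 happy)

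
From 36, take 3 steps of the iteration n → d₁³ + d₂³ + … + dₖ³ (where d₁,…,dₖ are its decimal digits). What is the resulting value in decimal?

36 → 3³ + 6³ = 243
243 → 2³ + 4³ + 3³ = 99
99 → 9³ + 9³ = 1458

1458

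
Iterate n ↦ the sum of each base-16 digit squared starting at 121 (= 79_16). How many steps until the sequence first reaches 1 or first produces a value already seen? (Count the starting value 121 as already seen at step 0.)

6

121 = (7,9)_16 → 130
130 = (8,2)_16 → 68
68 = (4,4)_16 → 32
32 = (2,0)_16 → 4
4 = (4)_16 → 16
16 = (1,0)_16 → 1  — reached 1.
That took 6 steps.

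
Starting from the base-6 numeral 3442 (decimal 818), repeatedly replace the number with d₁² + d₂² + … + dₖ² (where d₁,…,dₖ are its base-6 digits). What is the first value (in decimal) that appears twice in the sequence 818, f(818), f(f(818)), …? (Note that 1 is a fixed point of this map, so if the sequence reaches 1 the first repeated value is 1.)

26

818 = (3,4,4,2)_6 → 45
45 = (1,1,3)_6 → 11
11 = (1,5)_6 → 26
26 = (4,2)_6 → 20
20 = (3,2)_6 → 13
13 = (2,1)_6 → 5
5 = (5)_6 → 25
25 = (4,1)_6 → 17
17 = (2,5)_6 → 29
29 = (4,5)_6 → 41
41 = (1,0,5)_6 → 26  — 26 already appeared earlier.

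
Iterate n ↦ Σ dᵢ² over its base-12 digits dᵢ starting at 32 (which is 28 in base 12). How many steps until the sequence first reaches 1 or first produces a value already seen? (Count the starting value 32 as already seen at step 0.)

7

32 = (2,8)_12 → 2² + 8² = 4 + 64 = 68
68 = (5,8)_12 → 5² + 8² = 25 + 64 = 89
89 = (7,5)_12 → 7² + 5² = 49 + 25 = 74
74 = (6,2)_12 → 6² + 2² = 36 + 4 = 40
40 = (3,4)_12 → 3² + 4² = 9 + 16 = 25
25 = (2,1)_12 → 2² + 1² = 4 + 1 = 5
5 = (5)_12 → 5² = 25  — 25 repeats.
That took 7 steps.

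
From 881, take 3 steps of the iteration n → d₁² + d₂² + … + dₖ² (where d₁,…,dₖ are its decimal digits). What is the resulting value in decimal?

100

881 → 8² + 8² + 1² = 64 + 64 + 1 = 129
129 → 1² + 2² + 9² = 1 + 4 + 81 = 86
86 → 8² + 6² = 64 + 36 = 100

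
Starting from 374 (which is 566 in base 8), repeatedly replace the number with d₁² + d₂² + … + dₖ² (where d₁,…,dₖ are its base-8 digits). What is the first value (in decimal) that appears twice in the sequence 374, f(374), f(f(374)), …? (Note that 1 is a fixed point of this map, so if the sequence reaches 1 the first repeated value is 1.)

1

374 = (5,6,6)_8 → 97
97 = (1,4,1)_8 → 18
18 = (2,2)_8 → 8
8 = (1,0)_8 → 1  — reached the fixed point 1.
1 → 1, so 1 is the first repeated value.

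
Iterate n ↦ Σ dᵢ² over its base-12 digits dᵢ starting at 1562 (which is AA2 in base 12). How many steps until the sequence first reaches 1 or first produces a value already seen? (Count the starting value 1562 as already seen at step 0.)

12

1562 = (10,10,2)_12 → 10² + 10² + 2² = 204
204 = (1,5,0)_12 → 1² + 5² + 0² = 26
26 = (2,2)_12 → 2² + 2² = 8
8 = (8)_12 → 8² = 64
64 = (5,4)_12 → 5² + 4² = 41
41 = (3,5)_12 → 3² + 5² = 34
34 = (2,10)_12 → 2² + 10² = 104
104 = (8,8)_12 → 8² + 8² = 128
128 = (10,8)_12 → 10² + 8² = 164
164 = (1,1,8)_12 → 1² + 1² + 8² = 66
66 = (5,6)_12 → 5² + 6² = 61
61 = (5,1)_12 → 5² + 1² = 26  — 26 repeats.
That took 12 steps.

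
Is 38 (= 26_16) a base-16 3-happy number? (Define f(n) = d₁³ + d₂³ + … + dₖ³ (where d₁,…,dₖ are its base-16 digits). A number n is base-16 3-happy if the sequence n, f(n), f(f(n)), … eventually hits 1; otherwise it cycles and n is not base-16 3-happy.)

not base-16 3-happy

38 = (2,6)_16 → 224
224 = (14,0)_16 → 2744
2744 = (10,11,8)_16 → 2843
2843 = (11,1,11)_16 → 2663
2663 = (10,6,7)_16 → 1559
1559 = (6,1,7)_16 → 560
560 = (2,3,0)_16 → 35
35 = (2,3)_16 → 35  — 35 already seen; the sequence cycles without reaching 1.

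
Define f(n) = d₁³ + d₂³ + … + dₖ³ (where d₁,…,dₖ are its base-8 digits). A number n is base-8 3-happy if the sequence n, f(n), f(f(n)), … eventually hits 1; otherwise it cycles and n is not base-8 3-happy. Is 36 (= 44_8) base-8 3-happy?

36 = (4,4)_8 → 4³ + 4³ = 128
128 = (2,0,0)_8 → 2³ + 0³ + 0³ = 8
8 = (1,0)_8 → 1³ + 0³ = 1  — reached 1.

base-8 3-happy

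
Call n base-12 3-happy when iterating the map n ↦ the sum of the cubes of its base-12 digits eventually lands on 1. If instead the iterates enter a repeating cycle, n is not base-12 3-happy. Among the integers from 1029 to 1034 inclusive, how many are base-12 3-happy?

1029: 1029 → 1073 → 593 → 190 → 1028 → 856 → 1520 → 1728 → 1  — base-12 3-happy
1030: 1030 → 1344 → 793 → 342 → 288 → 8 → 512 → 755 → 1464 → 1008 → 343 → 415 → 1351 → 1136 → 1855 → 1344  — not base-12 3-happy
1031: 1031 → 1675 → 2017 → 10 → 1000 → 1611 → 1366 → 1854 → 1217 → 762 → 368 → 736 → 190 → 1028 → 856 → 1520 → 1728 → 1  — base-12 3-happy
1032: 1032 → 351 → 160 → 66 → 341 → 197 → 190 → 1028 → 856 → 1520 → 1728 → 1  — base-12 3-happy
1033: 1033 → 352 → 197 → 190 → 1028 → 856 → 1520 → 1728 → 1  — base-12 3-happy
1034: 1034 → 359 → 1464 → 1008 → 343 → 415 → 1351 → 1136 → 1855 → 1344 → 793 → 342 → 288 → 8 → 512 → 755 → 1464  — not base-12 3-happy
base-12 3-happy: 1029, 1031, 1032, 1033

4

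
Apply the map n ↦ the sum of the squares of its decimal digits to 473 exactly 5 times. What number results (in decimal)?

473 → 4² + 7² + 3² = 16 + 49 + 9 = 74
74 → 7² + 4² = 49 + 16 = 65
65 → 6² + 5² = 36 + 25 = 61
61 → 6² + 1² = 36 + 1 = 37
37 → 3² + 7² = 9 + 49 = 58

58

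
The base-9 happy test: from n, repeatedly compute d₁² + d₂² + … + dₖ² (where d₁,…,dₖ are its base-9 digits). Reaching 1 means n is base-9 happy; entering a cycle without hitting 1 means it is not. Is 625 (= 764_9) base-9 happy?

625 = (7,6,4)_9 → 101
101 = (1,2,2)_9 → 9
9 = (1,0)_9 → 1  — reached 1.

base-9 happy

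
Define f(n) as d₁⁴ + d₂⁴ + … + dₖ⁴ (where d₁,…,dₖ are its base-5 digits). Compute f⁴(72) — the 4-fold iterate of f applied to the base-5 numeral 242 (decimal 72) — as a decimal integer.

72 = (2,4,2)_5 → 2⁴ + 4⁴ + 2⁴ = 16 + 256 + 16 = 288
288 = (2,1,2,3)_5 → 2⁴ + 1⁴ + 2⁴ + 3⁴ = 16 + 1 + 16 + 81 = 114
114 = (4,2,4)_5 → 4⁴ + 2⁴ + 4⁴ = 256 + 16 + 256 = 528
528 = (4,1,0,3)_5 → 4⁴ + 1⁴ + 0⁴ + 3⁴ = 256 + 1 + 0 + 81 = 338

338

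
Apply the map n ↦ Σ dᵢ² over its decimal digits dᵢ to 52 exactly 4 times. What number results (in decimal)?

52 → 5² + 2² = 29
29 → 2² + 9² = 85
85 → 8² + 5² = 89
89 → 8² + 9² = 145

145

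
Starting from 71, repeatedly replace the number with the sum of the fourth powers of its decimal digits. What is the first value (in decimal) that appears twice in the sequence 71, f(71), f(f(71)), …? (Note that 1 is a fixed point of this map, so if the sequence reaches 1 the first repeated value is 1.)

71 → 7⁴ + 1⁴ = 2401 + 1 = 2402
2402 → 2⁴ + 4⁴ + 0⁴ + 2⁴ = 16 + 256 + 0 + 16 = 288
288 → 2⁴ + 8⁴ + 8⁴ = 16 + 4096 + 4096 = 8208
8208 → 8⁴ + 2⁴ + 0⁴ + 8⁴ = 4096 + 16 + 0 + 4096 = 8208  — 8208 already appeared earlier.

8208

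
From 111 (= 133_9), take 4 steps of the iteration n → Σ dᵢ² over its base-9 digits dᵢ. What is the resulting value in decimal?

111 = (1,3,3)_9 → 1² + 3² + 3² = 19
19 = (2,1)_9 → 2² + 1² = 5
5 = (5)_9 → 5² = 25
25 = (2,7)_9 → 2² + 7² = 53

53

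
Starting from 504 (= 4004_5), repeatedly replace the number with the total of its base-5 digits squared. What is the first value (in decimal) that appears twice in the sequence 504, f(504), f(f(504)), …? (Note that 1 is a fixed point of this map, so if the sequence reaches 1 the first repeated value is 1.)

4

504 = (4,0,0,4)_5 → 4² + 0² + 0² + 4² = 32
32 = (1,1,2)_5 → 1² + 1² + 2² = 6
6 = (1,1)_5 → 1² + 1² = 2
2 = (2)_5 → 2² = 4
4 = (4)_5 → 4² = 16
16 = (3,1)_5 → 3² + 1² = 10
10 = (2,0)_5 → 2² + 0² = 4  — 4 already appeared earlier.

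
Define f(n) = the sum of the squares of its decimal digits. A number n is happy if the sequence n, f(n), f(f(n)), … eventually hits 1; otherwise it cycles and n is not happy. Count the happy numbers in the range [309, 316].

309: 309 → 90 → 81 → 65 → 61 → 37 → 58 → 89 → 145 → 42 → 20 → 4 → 16 → 37  — not happy
310: 310 → 10 → 1  — happy
311: 311 → 11 → 2 → 4 → 16 → 37 → 58 → 89 → 145 → 42 → 20 → 4  — not happy
312: 312 → 14 → 17 → 50 → 25 → 29 → 85 → 89 → 145 → 42 → 20 → 4 → 16 → 37 → 58 → 89  — not happy
313: 313 → 19 → 82 → 68 → 100 → 1  — happy
314: 314 → 26 → 40 → 16 → 37 → 58 → 89 → 145 → 42 → 20 → 4 → 16  — not happy
315: 315 → 35 → 34 → 25 → 29 → 85 → 89 → 145 → 42 → 20 → 4 → 16 → 37 → 58 → 89  — not happy
316: 316 → 46 → 52 → 29 → 85 → 89 → 145 → 42 → 20 → 4 → 16 → 37 → 58 → 89  — not happy
happy: 310, 313

2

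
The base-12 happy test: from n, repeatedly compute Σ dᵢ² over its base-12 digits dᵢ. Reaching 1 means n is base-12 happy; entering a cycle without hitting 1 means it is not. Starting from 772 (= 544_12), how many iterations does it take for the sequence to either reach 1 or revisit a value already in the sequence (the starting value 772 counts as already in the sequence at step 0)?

6

772 = (5,4,4)_12 → 5² + 4² + 4² = 25 + 16 + 16 = 57
57 = (4,9)_12 → 4² + 9² = 16 + 81 = 97
97 = (8,1)_12 → 8² + 1² = 64 + 1 = 65
65 = (5,5)_12 → 5² + 5² = 25 + 25 = 50
50 = (4,2)_12 → 4² + 2² = 16 + 4 = 20
20 = (1,8)_12 → 1² + 8² = 1 + 64 = 65  — 65 repeats.
That took 6 steps.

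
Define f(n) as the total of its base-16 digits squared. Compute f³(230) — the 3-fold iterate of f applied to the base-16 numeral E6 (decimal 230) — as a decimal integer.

17

230 = (14,6)_16 → 14² + 6² = 232
232 = (14,8)_16 → 14² + 8² = 260
260 = (1,0,4)_16 → 1² + 0² + 4² = 17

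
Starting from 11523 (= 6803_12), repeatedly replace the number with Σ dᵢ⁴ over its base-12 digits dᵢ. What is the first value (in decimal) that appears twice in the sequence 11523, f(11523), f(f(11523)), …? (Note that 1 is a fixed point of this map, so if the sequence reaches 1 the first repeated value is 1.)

11523 = (6,8,0,3)_12 → 5473
5473 = (3,2,0,1)_12 → 98
98 = (8,2)_12 → 4112
4112 = (2,4,6,8)_12 → 5664
5664 = (3,3,4,0)_12 → 418
418 = (2,10,10)_12 → 20016
20016 = (11,7,0,0)_12 → 17042
17042 = (9,10,4,2)_12 → 16833
16833 = (9,8,10,9)_12 → 27218
27218 = (1,3,9,0,2)_12 → 6659
6659 = (3,10,2,11)_12 → 24738
24738 = (1,2,3,9,6)_12 → 7955
7955 = (4,7,2,11)_12 → 17314
17314 = (10,0,2,10)_12 → 20016  — 20016 already appeared earlier.

20016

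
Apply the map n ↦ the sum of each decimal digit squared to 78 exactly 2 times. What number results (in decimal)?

78 → 7² + 8² = 49 + 64 = 113
113 → 1² + 1² + 3² = 1 + 1 + 9 = 11

11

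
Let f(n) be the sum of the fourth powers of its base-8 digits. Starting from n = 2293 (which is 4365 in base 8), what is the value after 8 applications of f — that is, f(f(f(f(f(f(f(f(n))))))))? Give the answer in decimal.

2293 = (4,3,6,5)_8 → 4⁴ + 3⁴ + 6⁴ + 5⁴ = 256 + 81 + 1296 + 625 = 2258
2258 = (4,3,2,2)_8 → 4⁴ + 3⁴ + 2⁴ + 2⁴ = 256 + 81 + 16 + 16 = 369
369 = (5,6,1)_8 → 5⁴ + 6⁴ + 1⁴ = 625 + 1296 + 1 = 1922
1922 = (3,6,0,2)_8 → 3⁴ + 6⁴ + 0⁴ + 2⁴ = 81 + 1296 + 0 + 16 = 1393
1393 = (2,5,6,1)_8 → 2⁴ + 5⁴ + 6⁴ + 1⁴ = 16 + 625 + 1296 + 1 = 1938
1938 = (3,6,2,2)_8 → 3⁴ + 6⁴ + 2⁴ + 2⁴ = 81 + 1296 + 16 + 16 = 1409
1409 = (2,6,0,1)_8 → 2⁴ + 6⁴ + 0⁴ + 1⁴ = 16 + 1296 + 0 + 1 = 1313
1313 = (2,4,4,1)_8 → 2⁴ + 4⁴ + 4⁴ + 1⁴ = 16 + 256 + 256 + 1 = 529

529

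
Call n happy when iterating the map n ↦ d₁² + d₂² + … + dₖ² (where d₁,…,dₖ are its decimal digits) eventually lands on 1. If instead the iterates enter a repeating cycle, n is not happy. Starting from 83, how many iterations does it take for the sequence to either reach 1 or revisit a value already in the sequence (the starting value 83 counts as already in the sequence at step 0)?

10

83 → 8² + 3² = 64 + 9 = 73
73 → 7² + 3² = 49 + 9 = 58
58 → 5² + 8² = 25 + 64 = 89
89 → 8² + 9² = 64 + 81 = 145
145 → 1² + 4² + 5² = 1 + 16 + 25 = 42
42 → 4² + 2² = 16 + 4 = 20
20 → 2² + 0² = 4 + 0 = 4
4 → 4² = 16
16 → 1² + 6² = 1 + 36 = 37
37 → 3² + 7² = 9 + 49 = 58  — 58 repeats.
That took 10 steps.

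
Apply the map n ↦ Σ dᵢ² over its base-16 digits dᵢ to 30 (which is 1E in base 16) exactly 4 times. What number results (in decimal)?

146

30 = (1,14)_16 → 197
197 = (12,5)_16 → 169
169 = (10,9)_16 → 181
181 = (11,5)_16 → 146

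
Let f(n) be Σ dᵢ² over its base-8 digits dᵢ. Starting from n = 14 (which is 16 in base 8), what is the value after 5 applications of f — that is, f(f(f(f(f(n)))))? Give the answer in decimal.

26

14 = (1,6)_8 → 37
37 = (4,5)_8 → 41
41 = (5,1)_8 → 26
26 = (3,2)_8 → 13
13 = (1,5)_8 → 26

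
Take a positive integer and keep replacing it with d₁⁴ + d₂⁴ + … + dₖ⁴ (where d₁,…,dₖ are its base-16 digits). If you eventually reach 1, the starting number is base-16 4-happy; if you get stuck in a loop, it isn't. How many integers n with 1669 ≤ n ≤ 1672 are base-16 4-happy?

1

1669: 1669 → 6017 → 6499 → 7939 → 50707 → 22114 → 3233 → 30737 → 6499  — not base-16 4-happy
1670: 1670 → 6688 → 10017 → 2434 → 10673 → 21219 → 39138 → 49089 → 86003 → 101588 → 53650 → 35139 → 10994 → 60657 → 109778 → 59314 → 55474 → 47314 → 47314  — not base-16 4-happy
1671: 1671 → 7793 → 40819 → 59668 → 45234 → 29298 → 4834 → 38449 → 7939 → 50707 → 22114 → 3233 → 30737 → 6499 → 7939  — not base-16 4-happy
1672: 1672 → 9488 → 642 → 4128 → 17 → 2 → 16 → 1  — base-16 4-happy
base-16 4-happy: 1672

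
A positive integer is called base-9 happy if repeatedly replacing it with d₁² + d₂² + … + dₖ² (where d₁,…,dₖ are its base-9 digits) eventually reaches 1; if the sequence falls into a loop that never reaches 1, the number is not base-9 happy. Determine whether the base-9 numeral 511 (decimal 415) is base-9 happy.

415 = (5,1,1)_9 → 5² + 1² + 1² = 27
27 = (3,0)_9 → 3² + 0² = 9
9 = (1,0)_9 → 1² + 0² = 1  — reached 1.

base-9 happy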